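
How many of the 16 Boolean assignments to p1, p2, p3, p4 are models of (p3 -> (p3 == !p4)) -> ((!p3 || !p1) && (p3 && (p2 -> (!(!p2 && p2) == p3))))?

6

Initial set: {T ((p3 -> (p3 == !p4)) -> ((!p3 || !p1) && (p3 && (p2 -> (!(!p2 && p2) == p3)))))}.
T ((p3 -> (p3 == !p4)) -> ((!p3 || !p1) && (p3 && (p2 -> (!(!p2 && p2) == p3))))): β-rule — branch into F (p3 -> (p3 == !p4))  //  T ((!p3 || !p1) && (p3 && (p2 -> (!(!p2 && p2) == p3)))).
  branch 1 (add F (p3 -> (p3 == !p4))):
    F (p3 -> (p3 == !p4)): α-rule — add T p3, F (p3 == !p4).
    F (p3 == !p4): β-rule — branch into T p3, F !p4  //  F p3, T !p4.
      branch 1.1 (add T p3, F !p4):
        ○ open, literals {p3=1, p4=1}.
      branch 1.2 (add F p3, T !p4):
        × closes — contains both p3 and !p3.
  branch 2 (add T ((!p3 || !p1) && (p3 && (p2 -> (!(!p2 && p2) == p3))))):
    T ((!p3 || !p1) && (p3 && (p2 -> (!(!p2 && p2) == p3)))): α-rule — add T (!p3 || !p1), T (p3 && (p2 -> (!(!p2 && p2) == p3))).
    T (p3 && (p2 -> (!(!p2 && p2) == p3))): α-rule — add T p3, T (p2 -> (!(!p2 && p2) == p3)).
    T (!p3 || !p1): β-rule — branch into T !p3  //  T !p1.
      branch 2.1 (add T !p3):
        × closes — contains both p3 and !p3.
      branch 2.2 (add T !p1):
        T (p2 -> (!(!p2 && p2) == p3)): β-rule — branch into F p2  //  T (!(!p2 && p2) == p3).
          branch 2.2.1 (add F p2):
            ○ open, literals {p1=0, p2=0, p3=1}.
          branch 2.2.2 (add T (!(!p2 && p2) == p3)):
            T (!(!p2 && p2) == p3): β-rule — branch into T !(!p2 && p2), T p3  //  F !(!p2 && p2), F p3.
              branch 2.2.2.1 (add T !(!p2 && p2), T p3):
                T !(!p2 && p2): β-rule — branch into F !p2  //  F p2.
                  branch 2.2.2.1.1 (add F !p2):
                    ○ open, literals {p1=0, p2=1, p3=1}.
                  branch 2.2.2.1.2 (add F p2):
                    ○ open, literals {p1=0, p2=0, p3=1}.
              branch 2.2.2.2 (add F !(!p2 && p2), F p3):
                × closes — contains both p3 and !p3.
3 branches closed, 4 open.
Each open branch fixes some atoms; the unmentioned ones are free. Counting distinct full assignments: branch {p3=1, p4=1} (p1, p2) contributes 4 new; branch {p1=0, p2=0, p3=1} (p4) contributes 1 new; branch {p1=0, p2=1, p3=1} (p4) contributes 1 new; branch {p1=0, p2=0, p3=1} (p4) contributes 0 new. Total: 6.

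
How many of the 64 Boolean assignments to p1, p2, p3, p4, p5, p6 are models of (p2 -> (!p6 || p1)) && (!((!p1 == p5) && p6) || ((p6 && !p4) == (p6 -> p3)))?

Initial set: {T ((p2 -> (!p6 || p1)) && (!((!p1 == p5) && p6) || ((p6 && !p4) == (p6 -> p3))))}.
T ((p2 -> (!p6 || p1)) && (!((!p1 == p5) && p6) || ((p6 && !p4) == (p6 -> p3)))): α-rule — add T (p2 -> (!p6 || p1)), T (!((!p1 == p5) && p6) || ((p6 && !p4) == (p6 -> p3))).
T (p2 -> (!p6 || p1)): β-rule — branch into F p2  //  T (!p6 || p1).
  branch 1 (add F p2):
    T (!((!p1 == p5) && p6) || ((p6 && !p4) == (p6 -> p3))): β-rule — branch into T !((!p1 == p5) && p6)  //  T ((p6 && !p4) == (p6 -> p3)).
      branch 1.1 (add T !((!p1 == p5) && p6)):
        T !((!p1 == p5) && p6): β-rule — branch into F (!p1 == p5)  //  F p6.
          branch 1.1.1 (add F (!p1 == p5)):
            F (!p1 == p5): β-rule — branch into T !p1, F p5  //  F !p1, T p5.
              branch 1.1.1.1 (add T !p1, F p5):
                ○ open, literals {p1=F, p2=F, p5=F}.
              branch 1.1.1.2 (add F !p1, T p5):
                ○ open, literals {p1=T, p2=F, p5=T}.
          branch 1.1.2 (add F p6):
            ○ open, literals {p2=F, p6=F}.
      branch 1.2 (add T ((p6 && !p4) == (p6 -> p3))):
        T ((p6 && !p4) == (p6 -> p3)): β-rule — branch into T (p6 && !p4), T (p6 -> p3)  //  F (p6 && !p4), F (p6 -> p3).
          branch 1.2.1 (add T (p6 && !p4), T (p6 -> p3)):
            T (p6 && !p4): α-rule — add T p6, T !p4.
            T (p6 -> p3): β-rule — branch into F p6  //  T p3.
              branch 1.2.1.1 (add F p6):
                × closes — contains both p6 and !p6.
              branch 1.2.1.2 (add T p3):
                ○ open, literals {p2=F, p3=T, p4=F, p6=T}.
          branch 1.2.2 (add F (p6 && !p4), F (p6 -> p3)):
            F (p6 -> p3): α-rule — add T p6, F p3.
            F (p6 && !p4): β-rule — branch into F p6  //  F !p4.
              branch 1.2.2.1 (add F p6):
                × closes — contains both p6 and !p6.
              branch 1.2.2.2 (add F !p4):
                ○ open, literals {p2=F, p3=F, p4=T, p6=T}.
  branch 2 (add T (!p6 || p1)):
    T (!((!p1 == p5) && p6) || ((p6 && !p4) == (p6 -> p3))): β-rule — branch into T !((!p1 == p5) && p6)  //  T ((p6 && !p4) == (p6 -> p3)).
      branch 2.1 (add T !((!p1 == p5) && p6)):
        T (!p6 || p1): β-rule — branch into T !p6  //  T p1.
          branch 2.1.1 (add T !p6):
            T !((!p1 == p5) && p6): β-rule — branch into F (!p1 == p5)  //  F p6.
              branch 2.1.1.1 (add F (!p1 == p5)):
                F (!p1 == p5): β-rule — branch into T !p1, F p5  //  F !p1, T p5.
                  branch 2.1.1.1.1 (add T !p1, F p5):
                    ○ open, literals {p1=F, p5=F, p6=F}.
                  branch 2.1.1.1.2 (add F !p1, T p5):
                    ○ open, literals {p1=T, p5=T, p6=F}.
              branch 2.1.1.2 (add F p6):
                ○ open, literals {p6=F}.
          branch 2.1.2 (add T p1):
            T !((!p1 == p5) && p6): β-rule — branch into F (!p1 == p5)  //  F p6.
              branch 2.1.2.1 (add F (!p1 == p5)):
                F (!p1 == p5): β-rule — branch into T !p1, F p5  //  F !p1, T p5.
                  branch 2.1.2.1.1 (add T !p1, F p5):
                    × closes — contains both p1 and !p1.
                  branch 2.1.2.1.2 (add F !p1, T p5):
                    ○ open, literals {p1=T, p5=T}.
              branch 2.1.2.2 (add F p6):
                ○ open, literals {p1=T, p6=F}.
      branch 2.2 (add T ((p6 && !p4) == (p6 -> p3))):
        T (!p6 || p1): β-rule — branch into T !p6  //  T p1.
          branch 2.2.1 (add T !p6):
            T ((p6 && !p4) == (p6 -> p3)): β-rule — branch into T (p6 && !p4), T (p6 -> p3)  //  F (p6 && !p4), F (p6 -> p3).
              branch 2.2.1.1 (add T (p6 && !p4), T (p6 -> p3)):
                T (p6 && !p4): α-rule — add T p6, T !p4.
                × closes — contains both p6 and !p6.
              branch 2.2.1.2 (add F (p6 && !p4), F (p6 -> p3)):
                F (p6 -> p3): α-rule — add T p6, F p3.
                × closes — contains both p6 and !p6.
          branch 2.2.2 (add T p1):
            T ((p6 && !p4) == (p6 -> p3)): β-rule — branch into T (p6 && !p4), T (p6 -> p3)  //  F (p6 && !p4), F (p6 -> p3).
              branch 2.2.2.1 (add T (p6 && !p4), T (p6 -> p3)):
                T (p6 && !p4): α-rule — add T p6, T !p4.
                T (p6 -> p3): β-rule — branch into F p6  //  T p3.
                  branch 2.2.2.1.1 (add F p6):
                    × closes — contains both p6 and !p6.
                  branch 2.2.2.1.2 (add T p3):
                    ○ open, literals {p1=T, p3=T, p4=F, p6=T}.
              branch 2.2.2.2 (add F (p6 && !p4), F (p6 -> p3)):
                F (p6 -> p3): α-rule — add T p6, F p3.
                F (p6 && !p4): β-rule — branch into F p6  //  F !p4.
                  branch 2.2.2.2.1 (add F p6):
                    × closes — contains both p6 and !p6.
                  branch 2.2.2.2.2 (add F !p4):
                    ○ open, literals {p1=T, p3=F, p4=T, p6=T}.
7 branches closed, 12 open.
Each open branch fixes some atoms; the unmentioned ones are free. Counting distinct full assignments: branch {p1=F, p2=F, p5=F} (p3, p4, p6) contributes 8 new; branch {p1=T, p2=F, p5=T} (p3, p4, p6) contributes 8 new; branch {p2=F, p6=F} (p1, p3, p4, p5) contributes 8 new; branch {p2=F, p3=T, p4=F, p6=T} (p1, p5) contributes 2 new; branch {p2=F, p3=F, p4=T, p6=T} (p1, p5) contributes 2 new; branch {p1=F, p5=F, p6=F} (p2, p3, p4) contributes 4 new; branch {p1=T, p5=T, p6=F} (p2, p3, p4) contributes 4 new; branch {p6=F} (p1, p2, p3, p4, p5) contributes 8 new; branch {p1=T, p5=T} (p2, p3, p4, p6) contributes 4 new; branch {p1=T, p6=F} (p2, p3, p4, p5) contributes 0 new; branch {p1=T, p3=T, p4=F, p6=T} (p2, p5) contributes 1 new; branch {p1=T, p3=F, p4=T, p6=T} (p2, p5) contributes 1 new. Total: 50.

50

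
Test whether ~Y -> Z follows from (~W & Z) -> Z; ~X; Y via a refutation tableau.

Yes

Initial set: {((~W & Z) -> Z); ~X; Y; ~(~Y -> Z)}.
~(~Y -> Z): α-rule — add ~Y, ~Z.
× closes — contains both Y and ~Y.
All 1 branch closes.
Every branch closed, so the premises entail the conclusion.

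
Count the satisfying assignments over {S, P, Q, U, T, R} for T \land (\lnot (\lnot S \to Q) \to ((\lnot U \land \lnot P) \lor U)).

30

Initial set: {(T \land (\lnot (\lnot S \to Q) \to ((\lnot U \land \lnot P) \lor U)))}.
(T \land (\lnot (\lnot S \to Q) \to ((\lnot U \land \lnot P) \lor U))): α-rule — add T, (\lnot (\lnot S \to Q) \to ((\lnot U \land \lnot P) \lor U)).
(\lnot (\lnot S \to Q) \to ((\lnot U \land \lnot P) \lor U)): β-rule — branch into \lnot \lnot (\lnot S \to Q)  //  ((\lnot U \land \lnot P) \lor U).
  branch 1 (add \lnot \lnot (\lnot S \to Q)):
    \lnot \lnot (\lnot S \to Q): β-rule — branch into \lnot \lnot S  //  Q.
      branch 1.1 (add \lnot \lnot S):
        ○ open, literals {S=1, T=1}.
      branch 1.2 (add Q):
        ○ open, literals {Q=1, T=1}.
  branch 2 (add ((\lnot U \land \lnot P) \lor U)):
    ((\lnot U \land \lnot P) \lor U): β-rule — branch into (\lnot U \land \lnot P)  //  U.
      branch 2.1 (add (\lnot U \land \lnot P)):
        (\lnot U \land \lnot P): α-rule — add \lnot U, \lnot P.
        ○ open, literals {P=0, T=1, U=0}.
      branch 2.2 (add U):
        ○ open, literals {T=1, U=1}.
0 branches closed, 4 open.
Each open branch fixes some atoms; the unmentioned ones are free. Counting distinct full assignments: branch {S=1, T=1} (P, Q, U, R) contributes 16 new; branch {Q=1, T=1} (S, P, U, R) contributes 8 new; branch {P=0, T=1, U=0} (S, Q, R) contributes 2 new; branch {T=1, U=1} (S, P, Q, R) contributes 4 new. Total: 30.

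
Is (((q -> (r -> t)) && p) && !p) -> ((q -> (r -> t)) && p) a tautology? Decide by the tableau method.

Valid

Assume the negation and expand:
Initial set: {!((((q -> (r -> t)) && p) && !p) -> ((q -> (r -> t)) && p))}.
!((((q -> (r -> t)) && p) && !p) -> ((q -> (r -> t)) && p)): α-rule — add (((q -> (r -> t)) && p) && !p), !((q -> (r -> t)) && p).
(((q -> (r -> t)) && p) && !p): α-rule — add ((q -> (r -> t)) && p), !p.
((q -> (r -> t)) && p): α-rule — add (q -> (r -> t)), p.
× closes — contains both p and !p.
All 1 branch closes.
Every branch closed, so the negation is unsatisfiable and the formula is valid.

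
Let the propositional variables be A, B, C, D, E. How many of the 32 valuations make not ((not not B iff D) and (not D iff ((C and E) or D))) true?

30

Initial set: {T not ((not not B iff D) and (not D iff ((C and E) or D)))}.
T not ((not not B iff D) and (not D iff ((C and E) or D))): β-rule — branch into F (not not B iff D)  //  F (not D iff ((C and E) or D)).
  branch 1 (add F (not not B iff D)):
    F (not not B iff D): β-rule — branch into T not not B, F D  //  F not not B, T D.
      branch 1.1 (add T not not B, F D):
        T not not B: drop double negation, giving T B.
        ○ open, literals {B=1, D=0}.
      branch 1.2 (add F not not B, T D):
        F not not B: drop double negation, giving F B.
        ○ open, literals {B=0, D=1}.
  branch 2 (add F (not D iff ((C and E) or D))):
    F (not D iff ((C and E) or D)): β-rule — branch into T not D, F ((C and E) or D)  //  F not D, T ((C and E) or D).
      branch 2.1 (add T not D, F ((C and E) or D)):
        F ((C and E) or D): α-rule — add F (C and E), F D.
        F (C and E): β-rule — branch into F C  //  F E.
          branch 2.1.1 (add F C):
            ○ open, literals {C=0, D=0}.
          branch 2.1.2 (add F E):
            ○ open, literals {D=0, E=0}.
      branch 2.2 (add F not D, T ((C and E) or D)):
        T ((C and E) or D): β-rule — branch into T (C and E)  //  T D.
          branch 2.2.1 (add T (C and E)):
            T (C and E): α-rule — add T C, T E.
            ○ open, literals {C=1, D=1, E=1}.
          branch 2.2.2 (add T D):
            ○ open, literals {D=1}.
0 branches closed, 6 open.
Each open branch fixes some atoms; the unmentioned ones are free. Counting distinct full assignments: branch {B=1, D=0} (A, C, E) contributes 8 new; branch {B=0, D=1} (A, C, E) contributes 8 new; branch {C=0, D=0} (A, B, E) contributes 4 new; branch {D=0, E=0} (A, B, C) contributes 2 new; branch {C=1, D=1, E=1} (A, B) contributes 2 new; branch {D=1} (A, B, C, E) contributes 6 new. Total: 30.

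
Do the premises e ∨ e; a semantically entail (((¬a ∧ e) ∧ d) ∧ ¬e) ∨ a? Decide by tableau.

Yes

Initial set: {(e ∨ e); a; ¬((((¬a ∧ e) ∧ d) ∧ ¬e) ∨ a)}.
¬((((¬a ∧ e) ∧ d) ∧ ¬e) ∨ a): α-rule — add ¬(((¬a ∧ e) ∧ d) ∧ ¬e), ¬a.
× closes — contains both a and ¬a.
All 1 branch closes.
Every branch closed, so the premises entail the conclusion.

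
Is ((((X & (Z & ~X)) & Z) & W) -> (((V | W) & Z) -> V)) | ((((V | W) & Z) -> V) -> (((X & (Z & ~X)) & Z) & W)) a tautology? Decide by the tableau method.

Assume the negation and expand:
Initial set: {~(((((X & (Z & ~X)) & Z) & W) -> (((V | W) & Z) -> V)) | ((((V | W) & Z) -> V) -> (((X & (Z & ~X)) & Z) & W)))}.
~(((((X & (Z & ~X)) & Z) & W) -> (((V | W) & Z) -> V)) | ((((V | W) & Z) -> V) -> (((X & (Z & ~X)) & Z) & W))): α-rule — add ~((((X & (Z & ~X)) & Z) & W) -> (((V | W) & Z) -> V)), ~((((V | W) & Z) -> V) -> (((X & (Z & ~X)) & Z) & W)).
~((((X & (Z & ~X)) & Z) & W) -> (((V | W) & Z) -> V)): α-rule — add (((X & (Z & ~X)) & Z) & W), ~(((V | W) & Z) -> V).
~((((V | W) & Z) -> V) -> (((X & (Z & ~X)) & Z) & W)): α-rule — add (((V | W) & Z) -> V), ~(((X & (Z & ~X)) & Z) & W).
(((X & (Z & ~X)) & Z) & W): α-rule — add ((X & (Z & ~X)) & Z), W.
~(((V | W) & Z) -> V): α-rule — add ((V | W) & Z), ~V.
((X & (Z & ~X)) & Z): α-rule — add (X & (Z & ~X)), Z.
((V | W) & Z): α-rule — add (V | W), Z.
(X & (Z & ~X)): α-rule — add X, (Z & ~X).
(Z & ~X): α-rule — add Z, ~X.
× closes — contains both X and ~X.
All 1 branch closes.
Every branch closed, so the negation is unsatisfiable and the formula is valid.

Valid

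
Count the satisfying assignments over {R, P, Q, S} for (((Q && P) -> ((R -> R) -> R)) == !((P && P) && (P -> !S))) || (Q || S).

Initial set: {T ((((Q && P) -> ((R -> R) -> R)) == !((P && P) && (P -> !S))) || (Q || S))}.
T ((((Q && P) -> ((R -> R) -> R)) == !((P && P) && (P -> !S))) || (Q || S)): β-rule — branch into T (((Q && P) -> ((R -> R) -> R)) == !((P && P) && (P -> !S)))  //  T (Q || S).
  branch 1 (add T (((Q && P) -> ((R -> R) -> R)) == !((P && P) && (P -> !S)))):
    T (((Q && P) -> ((R -> R) -> R)) == !((P && P) && (P -> !S))): β-rule — branch into T ((Q && P) -> ((R -> R) -> R)), T !((P && P) && (P -> !S))  //  F ((Q && P) -> ((R -> R) -> R)), F !((P && P) && (P -> !S)).
      branch 1.1 (add T ((Q && P) -> ((R -> R) -> R)), T !((P && P) && (P -> !S))):
        T ((Q && P) -> ((R -> R) -> R)): β-rule — branch into F (Q && P)  //  T ((R -> R) -> R).
          branch 1.1.1 (add F (Q && P)):
            T !((P && P) && (P -> !S)): β-rule — branch into F (P && P)  //  F (P -> !S).
              branch 1.1.1.1 (add F (P && P)):
                F (Q && P): β-rule — branch into F Q  //  F P.
                  branch 1.1.1.1.1 (add F Q):
                    F (P && P): β-rule — branch into F P  //  F P.
                      branch 1.1.1.1.1.1 (add F P):
                        ○ open, literals {P=false, Q=false}.
                      branch 1.1.1.1.1.2 (add F P):
                        ○ open, literals {P=false, Q=false}.
                  branch 1.1.1.1.2 (add F P):
                    F (P && P): β-rule — branch into F P  //  F P.
                      branch 1.1.1.1.2.1 (add F P):
                        ○ open, literals {P=false}.
                      branch 1.1.1.1.2.2 (add F P):
                        ○ open, literals {P=false}.
              branch 1.1.1.2 (add F (P -> !S)):
                F (P -> !S): α-rule — add T P, F !S.
                F (Q && P): β-rule — branch into F Q  //  F P.
                  branch 1.1.1.2.1 (add F Q):
                    ○ open, literals {P=true, Q=false, S=true}.
                  branch 1.1.1.2.2 (add F P):
                    × closes — contains both P and !P.
          branch 1.1.2 (add T ((R -> R) -> R)):
            T !((P && P) && (P -> !S)): β-rule — branch into F (P && P)  //  F (P -> !S).
              branch 1.1.2.1 (add F (P && P)):
                T ((R -> R) -> R): β-rule — branch into F (R -> R)  //  T R.
                  branch 1.1.2.1.1 (add F (R -> R)):
                    F (R -> R): α-rule — add T R, F R.
                    × closes — contains both R and !R.
                  branch 1.1.2.1.2 (add T R):
                    F (P && P): β-rule — branch into F P  //  F P.
                      branch 1.1.2.1.2.1 (add F P):
                        ○ open, literals {P=false, R=true}.
                      branch 1.1.2.1.2.2 (add F P):
                        ○ open, literals {P=false, R=true}.
              branch 1.1.2.2 (add F (P -> !S)):
                F (P -> !S): α-rule — add T P, F !S.
                T ((R -> R) -> R): β-rule — branch into F (R -> R)  //  T R.
                  branch 1.1.2.2.1 (add F (R -> R)):
                    F (R -> R): α-rule — add T R, F R.
                    × closes — contains both R and !R.
                  branch 1.1.2.2.2 (add T R):
                    ○ open, literals {P=true, R=true, S=true}.
      branch 1.2 (add F ((Q && P) -> ((R -> R) -> R)), F !((P && P) && (P -> !S))):
        F ((Q && P) -> ((R -> R) -> R)): α-rule — add T (Q && P), F ((R -> R) -> R).
        F !((P && P) && (P -> !S)): α-rule — add T (P && P), T (P -> !S).
        T (Q && P): α-rule — add T Q, T P.
        F ((R -> R) -> R): α-rule — add T (R -> R), F R.
        T (P && P): α-rule — add T P, T P.
        T (P -> !S): β-rule — branch into F P  //  T !S.
          branch 1.2.1 (add F P):
            × closes — contains both P and !P.
          branch 1.2.2 (add T !S):
            T (R -> R): β-rule — branch into F R  //  T R.
              branch 1.2.2.1 (add F R):
                ○ open, literals {P=true, Q=true, R=false, S=false}.
              branch 1.2.2.2 (add T R):
                × closes — contains both R and !R.
  branch 2 (add T (Q || S)):
    T (Q || S): β-rule — branch into T Q  //  T S.
      branch 2.1 (add T Q):
        ○ open, literals {Q=true}.
      branch 2.2 (add T S):
        ○ open, literals {S=true}.
5 branches closed, 11 open.
Each open branch fixes some atoms; the unmentioned ones are free. Counting distinct full assignments: branch {P=false, Q=false} (R, S) contributes 4 new; branch {P=false, Q=false} (R, S) contributes 0 new; branch {P=false} (R, Q, S) contributes 4 new; branch {P=false} (R, Q, S) contributes 0 new; branch {P=true, Q=false, S=true} (R) contributes 2 new; branch {P=false, R=true} (Q, S) contributes 0 new; branch {P=false, R=true} (Q, S) contributes 0 new; branch {P=true, R=true, S=true} (Q) contributes 1 new; branch {P=true, Q=true, R=false, S=false} (none free) contributes 1 new; branch {Q=true} (R, P, S) contributes 2 new; branch {S=true} (R, P, Q) contributes 0 new. Total: 14.

14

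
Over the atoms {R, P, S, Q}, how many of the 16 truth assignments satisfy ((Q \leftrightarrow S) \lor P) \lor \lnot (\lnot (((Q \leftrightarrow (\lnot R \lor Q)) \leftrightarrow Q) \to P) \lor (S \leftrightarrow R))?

Initial set: {(((Q \leftrightarrow S) \lor P) \lor \lnot (\lnot (((Q \leftrightarrow (\lnot R \lor Q)) \leftrightarrow Q) \to P) \lor (S \leftrightarrow R)))}.
(((Q \leftrightarrow S) \lor P) \lor \lnot (\lnot (((Q \leftrightarrow (\lnot R \lor Q)) \leftrightarrow Q) \to P) \lor (S \leftrightarrow R))): β-rule — branch into ((Q \leftrightarrow S) \lor P)  //  \lnot (\lnot (((Q \leftrightarrow (\lnot R \lor Q)) \leftrightarrow Q) \to P) \lor (S \leftrightarrow R)).
  branch 1 (add ((Q \leftrightarrow S) \lor P)):
    ((Q \leftrightarrow S) \lor P): β-rule — branch into (Q \leftrightarrow S)  //  P.
      branch 1.1 (add (Q \leftrightarrow S)):
        (Q \leftrightarrow S): β-rule — branch into Q, S  //  \lnot Q, \lnot S.
          branch 1.1.1 (add Q, S):
            ○ open, literals {Q=1, S=1}.
          branch 1.1.2 (add \lnot Q, \lnot S):
            ○ open, literals {Q=0, S=0}.
      branch 1.2 (add P):
        ○ open, literals {P=1}.
  branch 2 (add \lnot (\lnot (((Q \leftrightarrow (\lnot R \lor Q)) \leftrightarrow Q) \to P) \lor (S \leftrightarrow R))):
    \lnot (\lnot (((Q \leftrightarrow (\lnot R \lor Q)) \leftrightarrow Q) \to P) \lor (S \leftrightarrow R)): α-rule — add \lnot \lnot (((Q \leftrightarrow (\lnot R \lor Q)) \leftrightarrow Q) \to P), \lnot (S \leftrightarrow R).
    \lnot \lnot (((Q \leftrightarrow (\lnot R \lor Q)) \leftrightarrow Q) \to P): β-rule — branch into \lnot ((Q \leftrightarrow (\lnot R \lor Q)) \leftrightarrow Q)  //  P.
      branch 2.1 (add \lnot ((Q \leftrightarrow (\lnot R \lor Q)) \leftrightarrow Q)):
        \lnot (S \leftrightarrow R): β-rule — branch into S, \lnot R  //  \lnot S, R.
          branch 2.1.1 (add S, \lnot R):
            \lnot ((Q \leftrightarrow (\lnot R \lor Q)) \leftrightarrow Q): β-rule — branch into (Q \leftrightarrow (\lnot R \lor Q)), \lnot Q  //  \lnot (Q \leftrightarrow (\lnot R \lor Q)), Q.
              branch 2.1.1.1 (add (Q \leftrightarrow (\lnot R \lor Q)), \lnot Q):
                (Q \leftrightarrow (\lnot R \lor Q)): β-rule — branch into Q, (\lnot R \lor Q)  //  \lnot Q, \lnot (\lnot R \lor Q).
                  branch 2.1.1.1.1 (add Q, (\lnot R \lor Q)):
                    × closes — contains both Q and \lnot Q.
                  branch 2.1.1.1.2 (add \lnot Q, \lnot (\lnot R \lor Q)):
                    \lnot (\lnot R \lor Q): α-rule — add \lnot \lnot R, \lnot Q.
                    × closes — contains both R and \lnot R.
              branch 2.1.1.2 (add \lnot (Q \leftrightarrow (\lnot R \lor Q)), Q):
                \lnot (Q \leftrightarrow (\lnot R \lor Q)): β-rule — branch into Q, \lnot (\lnot R \lor Q)  //  \lnot Q, (\lnot R \lor Q).
                  branch 2.1.1.2.1 (add Q, \lnot (\lnot R \lor Q)):
                    \lnot (\lnot R \lor Q): α-rule — add \lnot \lnot R, \lnot Q.
                    × closes — contains both R and \lnot R.
                  branch 2.1.1.2.2 (add \lnot Q, (\lnot R \lor Q)):
                    × closes — contains both Q and \lnot Q.
          branch 2.1.2 (add \lnot S, R):
            \lnot ((Q \leftrightarrow (\lnot R \lor Q)) \leftrightarrow Q): β-rule — branch into (Q \leftrightarrow (\lnot R \lor Q)), \lnot Q  //  \lnot (Q \leftrightarrow (\lnot R \lor Q)), Q.
              branch 2.1.2.1 (add (Q \leftrightarrow (\lnot R \lor Q)), \lnot Q):
                (Q \leftrightarrow (\lnot R \lor Q)): β-rule — branch into Q, (\lnot R \lor Q)  //  \lnot Q, \lnot (\lnot R \lor Q).
                  branch 2.1.2.1.1 (add Q, (\lnot R \lor Q)):
                    × closes — contains both Q and \lnot Q.
                  branch 2.1.2.1.2 (add \lnot Q, \lnot (\lnot R \lor Q)):
                    \lnot (\lnot R \lor Q): α-rule — add \lnot \lnot R, \lnot Q.
                    ○ open, literals {Q=0, R=1, S=0}.
              branch 2.1.2.2 (add \lnot (Q \leftrightarrow (\lnot R \lor Q)), Q):
                \lnot (Q \leftrightarrow (\lnot R \lor Q)): β-rule — branch into Q, \lnot (\lnot R \lor Q)  //  \lnot Q, (\lnot R \lor Q).
                  branch 2.1.2.2.1 (add Q, \lnot (\lnot R \lor Q)):
                    \lnot (\lnot R \lor Q): α-rule — add \lnot \lnot R, \lnot Q.
                    × closes — contains both Q and \lnot Q.
                  branch 2.1.2.2.2 (add \lnot Q, (\lnot R \lor Q)):
                    × closes — contains both Q and \lnot Q.
      branch 2.2 (add P):
        \lnot (S \leftrightarrow R): β-rule — branch into S, \lnot R  //  \lnot S, R.
          branch 2.2.1 (add S, \lnot R):
            ○ open, literals {P=1, R=0, S=1}.
          branch 2.2.2 (add \lnot S, R):
            ○ open, literals {P=1, R=1, S=0}.
7 branches closed, 6 open.
Each open branch fixes some atoms; the unmentioned ones are free. Counting distinct full assignments: branch {Q=1, S=1} (R, P) contributes 4 new; branch {Q=0, S=0} (R, P) contributes 4 new; branch {P=1} (R, S, Q) contributes 4 new; branch {Q=0, R=1, S=0} (P) contributes 0 new; branch {P=1, R=0, S=1} (Q) contributes 0 new; branch {P=1, R=1, S=0} (Q) contributes 0 new. Total: 12.

12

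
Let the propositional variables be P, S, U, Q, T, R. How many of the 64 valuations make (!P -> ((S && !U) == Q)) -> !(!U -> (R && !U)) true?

Initial set: {((!P -> ((S && !U) == Q)) -> !(!U -> (R && !U)))}.
((!P -> ((S && !U) == Q)) -> !(!U -> (R && !U))): β-rule — branch into !(!P -> ((S && !U) == Q))  //  !(!U -> (R && !U)).
  branch 1 (add !(!P -> ((S && !U) == Q))):
    !(!P -> ((S && !U) == Q)): α-rule — add !P, !((S && !U) == Q).
    !((S && !U) == Q): β-rule — branch into (S && !U), !Q  //  !(S && !U), Q.
      branch 1.1 (add (S && !U), !Q):
        (S && !U): α-rule — add S, !U.
        ○ open, literals {P=F, Q=F, S=T, U=F}.
      branch 1.2 (add !(S && !U), Q):
        !(S && !U): β-rule — branch into !S  //  !!U.
          branch 1.2.1 (add !S):
            ○ open, literals {P=F, Q=T, S=F}.
          branch 1.2.2 (add !!U):
            ○ open, literals {P=F, Q=T, U=T}.
  branch 2 (add !(!U -> (R && !U))):
    !(!U -> (R && !U)): α-rule — add !U, !(R && !U).
    !(R && !U): β-rule — branch into !R  //  !!U.
      branch 2.1 (add !R):
        ○ open, literals {R=F, U=F}.
      branch 2.2 (add !!U):
        × closes — contains both U and !U.
1 branch closed, 4 open.
Each open branch fixes some atoms; the unmentioned ones are free. Counting distinct full assignments: branch {P=F, Q=F, S=T, U=F} (T, R) contributes 4 new; branch {P=F, Q=T, S=F} (U, T, R) contributes 8 new; branch {P=F, Q=T, U=T} (S, T, R) contributes 4 new; branch {R=F, U=F} (P, S, Q, T) contributes 12 new. Total: 28.

28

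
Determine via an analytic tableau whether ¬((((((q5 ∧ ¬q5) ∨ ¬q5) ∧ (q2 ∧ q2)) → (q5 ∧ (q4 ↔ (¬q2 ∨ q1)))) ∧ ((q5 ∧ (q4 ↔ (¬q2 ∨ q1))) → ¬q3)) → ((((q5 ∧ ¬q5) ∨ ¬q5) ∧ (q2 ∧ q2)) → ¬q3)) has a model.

Unsatisfiable

Initial set: {T ¬((((((q5 ∧ ¬q5) ∨ ¬q5) ∧ (q2 ∧ q2)) → (q5 ∧ (q4 ↔ (¬q2 ∨ q1)))) ∧ ((q5 ∧ (q4 ↔ (¬q2 ∨ q1))) → ¬q3)) → ((((q5 ∧ ¬q5) ∨ ¬q5) ∧ (q2 ∧ q2)) → ¬q3))}.
T ¬((((((q5 ∧ ¬q5) ∨ ¬q5) ∧ (q2 ∧ q2)) → (q5 ∧ (q4 ↔ (¬q2 ∨ q1)))) ∧ ((q5 ∧ (q4 ↔ (¬q2 ∨ q1))) → ¬q3)) → ((((q5 ∧ ¬q5) ∨ ¬q5) ∧ (q2 ∧ q2)) → ¬q3)): α-rule — add T (((((q5 ∧ ¬q5) ∨ ¬q5) ∧ (q2 ∧ q2)) → (q5 ∧ (q4 ↔ (¬q2 ∨ q1)))) ∧ ((q5 ∧ (q4 ↔ (¬q2 ∨ q1))) → ¬q3)), F ((((q5 ∧ ¬q5) ∨ ¬q5) ∧ (q2 ∧ q2)) → ¬q3).
T (((((q5 ∧ ¬q5) ∨ ¬q5) ∧ (q2 ∧ q2)) → (q5 ∧ (q4 ↔ (¬q2 ∨ q1)))) ∧ ((q5 ∧ (q4 ↔ (¬q2 ∨ q1))) → ¬q3)): α-rule — add T ((((q5 ∧ ¬q5) ∨ ¬q5) ∧ (q2 ∧ q2)) → (q5 ∧ (q4 ↔ (¬q2 ∨ q1)))), T ((q5 ∧ (q4 ↔ (¬q2 ∨ q1))) → ¬q3).
F ((((q5 ∧ ¬q5) ∨ ¬q5) ∧ (q2 ∧ q2)) → ¬q3): α-rule — add T (((q5 ∧ ¬q5) ∨ ¬q5) ∧ (q2 ∧ q2)), F ¬q3.
T (((q5 ∧ ¬q5) ∨ ¬q5) ∧ (q2 ∧ q2)): α-rule — add T ((q5 ∧ ¬q5) ∨ ¬q5), T (q2 ∧ q2).
T (q2 ∧ q2): α-rule — add T q2, T q2.
T ((((q5 ∧ ¬q5) ∨ ¬q5) ∧ (q2 ∧ q2)) → (q5 ∧ (q4 ↔ (¬q2 ∨ q1)))): β-rule — branch into F (((q5 ∧ ¬q5) ∨ ¬q5) ∧ (q2 ∧ q2))  //  T (q5 ∧ (q4 ↔ (¬q2 ∨ q1))).
  branch 1 (add F (((q5 ∧ ¬q5) ∨ ¬q5) ∧ (q2 ∧ q2))):
    T ((q5 ∧ (q4 ↔ (¬q2 ∨ q1))) → ¬q3): β-rule — branch into F (q5 ∧ (q4 ↔ (¬q2 ∨ q1)))  //  T ¬q3.
      branch 1.1 (add F (q5 ∧ (q4 ↔ (¬q2 ∨ q1)))):
        T ((q5 ∧ ¬q5) ∨ ¬q5): β-rule — branch into T (q5 ∧ ¬q5)  //  T ¬q5.
          branch 1.1.1 (add T (q5 ∧ ¬q5)):
            T (q5 ∧ ¬q5): α-rule — add T q5, T ¬q5.
            × closes — contains both q5 and ¬q5.
          branch 1.1.2 (add T ¬q5):
            F (((q5 ∧ ¬q5) ∨ ¬q5) ∧ (q2 ∧ q2)): β-rule — branch into F ((q5 ∧ ¬q5) ∨ ¬q5)  //  F (q2 ∧ q2).
              branch 1.1.2.1 (add F ((q5 ∧ ¬q5) ∨ ¬q5)):
                F ((q5 ∧ ¬q5) ∨ ¬q5): α-rule — add F (q5 ∧ ¬q5), F ¬q5.
                × closes — contains both q5 and ¬q5.
              branch 1.1.2.2 (add F (q2 ∧ q2)):
                F (q5 ∧ (q4 ↔ (¬q2 ∨ q1))): β-rule — branch into F q5  //  F (q4 ↔ (¬q2 ∨ q1)).
                  branch 1.1.2.2.1 (add F q5):
                    F (q2 ∧ q2): β-rule — branch into F q2  //  F q2.
                      branch 1.1.2.2.1.1 (add F q2):
                        × closes — contains both q2 and ¬q2.
                      branch 1.1.2.2.1.2 (add F q2):
                        × closes — contains both q2 and ¬q2.
                  branch 1.1.2.2.2 (add F (q4 ↔ (¬q2 ∨ q1))):
                    F (q2 ∧ q2): β-rule — branch into F q2  //  F q2.
                      branch 1.1.2.2.2.1 (add F q2):
                        × closes — contains both q2 and ¬q2.
                      branch 1.1.2.2.2.2 (add F q2):
                        × closes — contains both q2 and ¬q2.
      branch 1.2 (add T ¬q3):
        × closes — contains both q3 and ¬q3.
  branch 2 (add T (q5 ∧ (q4 ↔ (¬q2 ∨ q1)))):
    T (q5 ∧ (q4 ↔ (¬q2 ∨ q1))): α-rule — add T q5, T (q4 ↔ (¬q2 ∨ q1)).
    T ((q5 ∧ (q4 ↔ (¬q2 ∨ q1))) → ¬q3): β-rule — branch into F (q5 ∧ (q4 ↔ (¬q2 ∨ q1)))  //  T ¬q3.
      branch 2.1 (add F (q5 ∧ (q4 ↔ (¬q2 ∨ q1)))):
        T ((q5 ∧ ¬q5) ∨ ¬q5): β-rule — branch into T (q5 ∧ ¬q5)  //  T ¬q5.
          branch 2.1.1 (add T (q5 ∧ ¬q5)):
            T (q5 ∧ ¬q5): α-rule — add T q5, T ¬q5.
            × closes — contains both q5 and ¬q5.
          branch 2.1.2 (add T ¬q5):
            × closes — contains both q5 and ¬q5.
      branch 2.2 (add T ¬q3):
        × closes — contains both q3 and ¬q3.
All 10 branches close.
Every branch closed; the formula is unsatisfiable.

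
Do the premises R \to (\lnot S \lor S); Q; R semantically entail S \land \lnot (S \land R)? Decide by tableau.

Initial set: {(R \to (\lnot S \lor S)); Q; R; \lnot (S \land \lnot (S \land R))}.
(R \to (\lnot S \lor S)): β-rule — branch into \lnot R  //  (\lnot S \lor S).
  branch 1 (add \lnot R):
    × closes — contains both R and \lnot R.
  branch 2 (add (\lnot S \lor S)):
    \lnot (S \land \lnot (S \land R)): β-rule — branch into \lnot S  //  \lnot \lnot (S \land R).
      branch 2.1 (add \lnot S):
        (\lnot S \lor S): β-rule — branch into \lnot S  //  S.
          branch 2.1.1 (add \lnot S):
            ○ open, literals {Q=1, R=1, S=0}.
          branch 2.1.2 (add S):
            × closes — contains both S and \lnot S.
      branch 2.2 (add \lnot \lnot (S \land R)):
        \lnot \lnot (S \land R): α-rule — add S, R.
        (\lnot S \lor S): β-rule — branch into \lnot S  //  S.
          branch 2.2.1 (add \lnot S):
            × closes — contains both S and \lnot S.
          branch 2.2.2 (add S):
            ○ open, literals {Q=1, R=1, S=1}.
3 branches closed, 2 open.
An open branch gives a countermodel: Q=1, R=1, S=0 (unmentioned atoms arbitrary); the premises hold there but the conclusion fails.

No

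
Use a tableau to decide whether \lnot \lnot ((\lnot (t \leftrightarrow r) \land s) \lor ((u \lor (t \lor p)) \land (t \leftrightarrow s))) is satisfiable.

Initial set: {\lnot \lnot ((\lnot (t \leftrightarrow r) \land s) \lor ((u \lor (t \lor p)) \land (t \leftrightarrow s)))}.
\lnot \lnot ((\lnot (t \leftrightarrow r) \land s) \lor ((u \lor (t \lor p)) \land (t \leftrightarrow s))): drop double negation, giving ((\lnot (t \leftrightarrow r) \land s) \lor ((u \lor (t \lor p)) \land (t \leftrightarrow s))).
((\lnot (t \leftrightarrow r) \land s) \lor ((u \lor (t \lor p)) \land (t \leftrightarrow s))): β-rule — branch into (\lnot (t \leftrightarrow r) \land s)  //  ((u \lor (t \lor p)) \land (t \leftrightarrow s)).
  branch 1 (add (\lnot (t \leftrightarrow r) \land s)):
    (\lnot (t \leftrightarrow r) \land s): α-rule — add \lnot (t \leftrightarrow r), s.
    \lnot (t \leftrightarrow r): β-rule — branch into t, \lnot r  //  \lnot t, r.
      branch 1.1 (add t, \lnot r):
        ○ open, literals {r=F, s=T, t=T}.
      branch 1.2 (add \lnot t, r):
        ○ open, literals {r=T, s=T, t=F}.
  branch 2 (add ((u \lor (t \lor p)) \land (t \leftrightarrow s))):
    ((u \lor (t \lor p)) \land (t \leftrightarrow s)): α-rule — add (u \lor (t \lor p)), (t \leftrightarrow s).
    (u \lor (t \lor p)): β-rule — branch into u  //  (t \lor p).
      branch 2.1 (add u):
        (t \leftrightarrow s): β-rule — branch into t, s  //  \lnot t, \lnot s.
          branch 2.1.1 (add t, s):
            ○ open, literals {s=T, t=T, u=T}.
          branch 2.1.2 (add \lnot t, \lnot s):
            ○ open, literals {s=F, t=F, u=T}.
      branch 2.2 (add (t \lor p)):
        (t \leftrightarrow s): β-rule — branch into t, s  //  \lnot t, \lnot s.
          branch 2.2.1 (add t, s):
            (t \lor p): β-rule — branch into t  //  p.
              branch 2.2.1.1 (add t):
                ○ open, literals {s=T, t=T}.
              branch 2.2.1.2 (add p):
                ○ open, literals {p=T, s=T, t=T}.
          branch 2.2.2 (add \lnot t, \lnot s):
            (t \lor p): β-rule — branch into t  //  p.
              branch 2.2.2.1 (add t):
                × closes — contains both t and \lnot t.
              branch 2.2.2.2 (add p):
                ○ open, literals {p=T, s=F, t=F}.
1 branch closed, 7 open.
An open branch gives a satisfying assignment: r=F, s=T, t=T.

Satisfiable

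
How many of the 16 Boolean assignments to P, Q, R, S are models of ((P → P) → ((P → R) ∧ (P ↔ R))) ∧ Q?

Initial set: {(((P → P) → ((P → R) ∧ (P ↔ R))) ∧ Q)}.
(((P → P) → ((P → R) ∧ (P ↔ R))) ∧ Q): α-rule — add ((P → P) → ((P → R) ∧ (P ↔ R))), Q.
((P → P) → ((P → R) ∧ (P ↔ R))): β-rule — branch into ¬(P → P)  //  ((P → R) ∧ (P ↔ R)).
  branch 1 (add ¬(P → P)):
    ¬(P → P): α-rule — add P, ¬P.
    × closes — contains both P and ¬P.
  branch 2 (add ((P → R) ∧ (P ↔ R))):
    ((P → R) ∧ (P ↔ R)): α-rule — add (P → R), (P ↔ R).
    (P → R): β-rule — branch into ¬P  //  R.
      branch 2.1 (add ¬P):
        (P ↔ R): β-rule — branch into P, R  //  ¬P, ¬R.
          branch 2.1.1 (add P, R):
            × closes — contains both P and ¬P.
          branch 2.1.2 (add ¬P, ¬R):
            ○ open, literals {P=F, Q=T, R=F}.
      branch 2.2 (add R):
        (P ↔ R): β-rule — branch into P, R  //  ¬P, ¬R.
          branch 2.2.1 (add P, R):
            ○ open, literals {P=T, Q=T, R=T}.
          branch 2.2.2 (add ¬P, ¬R):
            × closes — contains both R and ¬R.
3 branches closed, 2 open.
Each open branch fixes some atoms; the unmentioned ones are free. Counting distinct full assignments: branch {P=F, Q=T, R=F} (S) contributes 2 new; branch {P=T, Q=T, R=T} (S) contributes 2 new. Total: 4.

4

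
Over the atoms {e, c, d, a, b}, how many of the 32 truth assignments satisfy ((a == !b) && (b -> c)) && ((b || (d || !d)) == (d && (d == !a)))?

2

Initial set: {(((a == !b) && (b -> c)) && ((b || (d || !d)) == (d && (d == !a))))}.
(((a == !b) && (b -> c)) && ((b || (d || !d)) == (d && (d == !a)))): α-rule — add ((a == !b) && (b -> c)), ((b || (d || !d)) == (d && (d == !a))).
((a == !b) && (b -> c)): α-rule — add (a == !b), (b -> c).
((b || (d || !d)) == (d && (d == !a))): β-rule — branch into (b || (d || !d)), (d && (d == !a))  //  !(b || (d || !d)), !(d && (d == !a)).
  branch 1 (add (b || (d || !d)), (d && (d == !a))):
    (d && (d == !a)): α-rule — add d, (d == !a).
    (a == !b): β-rule — branch into a, !b  //  !a, !!b.
      branch 1.1 (add a, !b):
        (b -> c): β-rule — branch into !b  //  c.
          branch 1.1.1 (add !b):
            (b || (d || !d)): β-rule — branch into b  //  (d || !d).
              branch 1.1.1.1 (add b):
                × closes — contains both b and !b.
              branch 1.1.1.2 (add (d || !d)):
                (d == !a): β-rule — branch into d, !a  //  !d, !!a.
                  branch 1.1.1.2.1 (add d, !a):
                    × closes — contains both a and !a.
                  branch 1.1.1.2.2 (add !d, !!a):
                    × closes — contains both d and !d.
          branch 1.1.2 (add c):
            (b || (d || !d)): β-rule — branch into b  //  (d || !d).
              branch 1.1.2.1 (add b):
                × closes — contains both b and !b.
              branch 1.1.2.2 (add (d || !d)):
                (d == !a): β-rule — branch into d, !a  //  !d, !!a.
                  branch 1.1.2.2.1 (add d, !a):
                    × closes — contains both a and !a.
                  branch 1.1.2.2.2 (add !d, !!a):
                    × closes — contains both d and !d.
      branch 1.2 (add !a, !!b):
        (b -> c): β-rule — branch into !b  //  c.
          branch 1.2.1 (add !b):
            × closes — contains both b and !b.
          branch 1.2.2 (add c):
            (b || (d || !d)): β-rule — branch into b  //  (d || !d).
              branch 1.2.2.1 (add b):
                (d == !a): β-rule — branch into d, !a  //  !d, !!a.
                  branch 1.2.2.1.1 (add d, !a):
                    ○ open, literals {a=false, b=true, c=true, d=true}.
                  branch 1.2.2.1.2 (add !d, !!a):
                    × closes — contains both d and !d.
              branch 1.2.2.2 (add (d || !d)):
                (d == !a): β-rule — branch into d, !a  //  !d, !!a.
                  branch 1.2.2.2.1 (add d, !a):
                    (d || !d): β-rule — branch into d  //  !d.
                      branch 1.2.2.2.1.1 (add d):
                        ○ open, literals {a=false, b=true, c=true, d=true}.
                      branch 1.2.2.2.1.2 (add !d):
                        × closes — contains both d and !d.
                  branch 1.2.2.2.2 (add !d, !!a):
                    × closes — contains both d and !d.
  branch 2 (add !(b || (d || !d)), !(d && (d == !a))):
    !(b || (d || !d)): α-rule — add !b, !(d || !d).
    !(d || !d): α-rule — add !d, !!d.
    × closes — contains both d and !d.
11 branches closed, 2 open.
Each open branch fixes some atoms; the unmentioned ones are free. Counting distinct full assignments: branch {a=false, b=true, c=true, d=true} (e) contributes 2 new; branch {a=false, b=true, c=true, d=true} (e) contributes 0 new. Total: 2.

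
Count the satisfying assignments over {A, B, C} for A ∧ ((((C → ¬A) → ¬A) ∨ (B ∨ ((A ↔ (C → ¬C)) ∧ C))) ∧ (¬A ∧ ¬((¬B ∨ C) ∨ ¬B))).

0

Initial set: {(A ∧ ((((C → ¬A) → ¬A) ∨ (B ∨ ((A ↔ (C → ¬C)) ∧ C))) ∧ (¬A ∧ ¬((¬B ∨ C) ∨ ¬B))))}.
(A ∧ ((((C → ¬A) → ¬A) ∨ (B ∨ ((A ↔ (C → ¬C)) ∧ C))) ∧ (¬A ∧ ¬((¬B ∨ C) ∨ ¬B)))): α-rule — add A, ((((C → ¬A) → ¬A) ∨ (B ∨ ((A ↔ (C → ¬C)) ∧ C))) ∧ (¬A ∧ ¬((¬B ∨ C) ∨ ¬B))).
((((C → ¬A) → ¬A) ∨ (B ∨ ((A ↔ (C → ¬C)) ∧ C))) ∧ (¬A ∧ ¬((¬B ∨ C) ∨ ¬B))): α-rule — add (((C → ¬A) → ¬A) ∨ (B ∨ ((A ↔ (C → ¬C)) ∧ C))), (¬A ∧ ¬((¬B ∨ C) ∨ ¬B)).
(¬A ∧ ¬((¬B ∨ C) ∨ ¬B)): α-rule — add ¬A, ¬((¬B ∨ C) ∨ ¬B).
× closes — contains both A and ¬A.
All 1 branch closes.
No open branches: the formula has 0 satisfying assignments.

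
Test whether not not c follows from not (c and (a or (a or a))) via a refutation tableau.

Initial set: {not (c and (a or (a or a))); not not not c}.
not not not c: drop double negation, giving not c.
not (c and (a or (a or a))): β-rule — branch into not c  //  not (a or (a or a)).
  branch 1 (add not c):
    ○ open, literals {c=0}.
  branch 2 (add not (a or (a or a))):
    not (a or (a or a)): α-rule — add not a, not (a or a).
    not (a or a): α-rule — add not a, not a.
    ○ open, literals {a=0, c=0}.
0 branches closed, 2 open.
An open branch gives a countermodel: c=0 (unmentioned atoms arbitrary); the premises hold there but the conclusion fails.

No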